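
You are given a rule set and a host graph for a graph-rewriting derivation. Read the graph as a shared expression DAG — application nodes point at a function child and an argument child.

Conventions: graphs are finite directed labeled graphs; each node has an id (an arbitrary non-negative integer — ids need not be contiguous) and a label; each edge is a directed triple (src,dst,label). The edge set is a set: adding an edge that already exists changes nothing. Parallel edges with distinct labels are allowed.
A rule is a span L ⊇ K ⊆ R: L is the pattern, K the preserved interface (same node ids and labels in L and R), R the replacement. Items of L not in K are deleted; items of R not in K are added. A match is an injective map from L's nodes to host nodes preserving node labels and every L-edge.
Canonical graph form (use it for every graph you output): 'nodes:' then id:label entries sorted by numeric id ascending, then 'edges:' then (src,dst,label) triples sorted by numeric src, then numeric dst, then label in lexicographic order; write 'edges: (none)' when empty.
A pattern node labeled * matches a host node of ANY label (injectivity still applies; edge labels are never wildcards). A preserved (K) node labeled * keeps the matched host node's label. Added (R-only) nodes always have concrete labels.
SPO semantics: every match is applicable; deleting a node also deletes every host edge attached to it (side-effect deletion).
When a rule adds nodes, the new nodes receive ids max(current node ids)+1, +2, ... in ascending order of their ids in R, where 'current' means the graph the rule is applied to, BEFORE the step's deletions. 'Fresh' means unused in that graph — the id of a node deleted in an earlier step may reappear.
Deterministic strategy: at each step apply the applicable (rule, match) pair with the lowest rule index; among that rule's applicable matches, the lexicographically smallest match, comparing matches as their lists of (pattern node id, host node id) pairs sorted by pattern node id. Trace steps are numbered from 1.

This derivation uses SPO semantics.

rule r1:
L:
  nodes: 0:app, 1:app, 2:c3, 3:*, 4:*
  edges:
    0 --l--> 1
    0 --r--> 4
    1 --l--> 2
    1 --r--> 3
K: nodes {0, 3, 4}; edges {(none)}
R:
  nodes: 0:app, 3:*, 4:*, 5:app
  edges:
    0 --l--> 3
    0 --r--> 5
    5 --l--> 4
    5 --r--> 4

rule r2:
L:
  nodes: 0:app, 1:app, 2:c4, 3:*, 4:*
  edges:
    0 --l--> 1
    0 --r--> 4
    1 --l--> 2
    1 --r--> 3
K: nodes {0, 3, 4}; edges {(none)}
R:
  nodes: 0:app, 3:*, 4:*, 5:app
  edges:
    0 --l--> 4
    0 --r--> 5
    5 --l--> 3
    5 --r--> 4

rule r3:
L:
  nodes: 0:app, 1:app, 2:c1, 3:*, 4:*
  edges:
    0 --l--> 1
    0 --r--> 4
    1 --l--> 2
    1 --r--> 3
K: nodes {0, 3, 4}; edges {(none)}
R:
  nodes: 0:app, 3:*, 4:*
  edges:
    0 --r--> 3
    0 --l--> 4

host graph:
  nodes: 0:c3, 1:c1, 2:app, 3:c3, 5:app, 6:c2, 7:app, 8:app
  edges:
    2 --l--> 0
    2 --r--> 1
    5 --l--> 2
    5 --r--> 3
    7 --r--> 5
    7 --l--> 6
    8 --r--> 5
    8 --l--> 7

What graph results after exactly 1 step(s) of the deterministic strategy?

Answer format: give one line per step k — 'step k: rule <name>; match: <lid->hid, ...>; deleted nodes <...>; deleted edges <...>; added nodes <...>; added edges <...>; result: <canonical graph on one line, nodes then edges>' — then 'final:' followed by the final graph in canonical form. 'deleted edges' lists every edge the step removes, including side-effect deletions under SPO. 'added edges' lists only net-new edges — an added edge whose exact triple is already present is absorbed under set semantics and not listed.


step 1: rule r1; match: 0->5, 1->2, 2->0, 3->1, 4->3; deleted nodes 0, 2; deleted edges (2,0,l); (2,1,r); (5,2,l); (5,3,r); added nodes 9; added edges (5,1,l); (5,9,r); (9,3,l); (9,3,r); result: nodes: 1:c1, 3:c3, 5:app, 6:c2, 7:app, 8:app, 9:app edges: (5,1,l); (5,9,r); (7,5,r); (7,6,l); (8,5,r); (8,7,l); (9,3,l); (9,3,r)
final:
nodes: 1:c1, 3:c3, 5:app, 6:c2, 7:app, 8:app, 9:app
edges: (5,1,l); (5,9,r); (7,5,r); (7,6,l); (8,5,r); (8,7,l); (9,3,l); (9,3,r)


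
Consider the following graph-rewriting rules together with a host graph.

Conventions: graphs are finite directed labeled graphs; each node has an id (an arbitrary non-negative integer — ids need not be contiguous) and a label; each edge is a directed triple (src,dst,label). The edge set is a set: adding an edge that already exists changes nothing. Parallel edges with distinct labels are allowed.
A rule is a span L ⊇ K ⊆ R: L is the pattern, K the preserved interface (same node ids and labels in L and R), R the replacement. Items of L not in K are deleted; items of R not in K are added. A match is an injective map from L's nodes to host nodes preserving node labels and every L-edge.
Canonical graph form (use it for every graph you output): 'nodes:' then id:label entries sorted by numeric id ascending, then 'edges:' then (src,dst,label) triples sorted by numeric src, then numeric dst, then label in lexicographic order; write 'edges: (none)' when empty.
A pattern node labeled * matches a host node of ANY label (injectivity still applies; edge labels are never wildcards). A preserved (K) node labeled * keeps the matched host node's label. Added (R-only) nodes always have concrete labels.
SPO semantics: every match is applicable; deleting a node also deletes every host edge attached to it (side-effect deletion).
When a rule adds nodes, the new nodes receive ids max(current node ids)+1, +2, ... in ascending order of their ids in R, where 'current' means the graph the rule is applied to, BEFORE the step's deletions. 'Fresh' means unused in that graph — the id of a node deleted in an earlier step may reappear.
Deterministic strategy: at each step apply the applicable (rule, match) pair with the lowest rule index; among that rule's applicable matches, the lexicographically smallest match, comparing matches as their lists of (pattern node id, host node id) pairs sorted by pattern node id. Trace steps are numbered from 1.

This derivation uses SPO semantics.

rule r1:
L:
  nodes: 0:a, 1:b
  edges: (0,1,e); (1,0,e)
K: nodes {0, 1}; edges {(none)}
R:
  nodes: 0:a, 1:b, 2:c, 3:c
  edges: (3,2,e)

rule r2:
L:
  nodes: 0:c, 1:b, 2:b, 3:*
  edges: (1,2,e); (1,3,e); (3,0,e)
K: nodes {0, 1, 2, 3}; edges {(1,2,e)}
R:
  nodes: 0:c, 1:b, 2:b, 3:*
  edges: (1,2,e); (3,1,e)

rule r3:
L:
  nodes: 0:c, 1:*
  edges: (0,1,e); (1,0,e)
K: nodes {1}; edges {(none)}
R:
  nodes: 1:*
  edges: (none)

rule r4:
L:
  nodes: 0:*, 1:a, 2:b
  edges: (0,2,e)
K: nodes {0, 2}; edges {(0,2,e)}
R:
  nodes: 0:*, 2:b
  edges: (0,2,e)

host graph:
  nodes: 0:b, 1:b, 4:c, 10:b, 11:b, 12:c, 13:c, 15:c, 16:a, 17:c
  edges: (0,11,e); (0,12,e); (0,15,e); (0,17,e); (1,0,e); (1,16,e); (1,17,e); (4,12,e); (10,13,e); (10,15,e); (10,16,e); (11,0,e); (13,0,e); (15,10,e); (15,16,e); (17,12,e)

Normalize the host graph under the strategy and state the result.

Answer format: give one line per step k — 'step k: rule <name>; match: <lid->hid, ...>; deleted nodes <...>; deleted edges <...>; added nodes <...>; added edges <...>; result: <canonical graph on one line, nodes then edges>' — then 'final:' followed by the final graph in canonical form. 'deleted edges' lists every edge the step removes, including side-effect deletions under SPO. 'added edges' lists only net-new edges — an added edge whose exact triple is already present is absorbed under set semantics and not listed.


step 1: rule r2; match: 0->12, 1->0, 2->11, 3->17; deleted nodes (none); deleted edges (0,17,e); (17,12,e); added nodes (none); added edges (17,0,e); result: nodes: 0:b, 1:b, 4:c, 10:b, 11:b, 12:c, 13:c, 15:c, 16:a, 17:c edges: (0,11,e); (0,12,e); (0,15,e); (1,0,e); (1,16,e); (1,17,e); (4,12,e); (10,13,e); (10,15,e); (10,16,e); (11,0,e); (13,0,e); (15,10,e); (15,16,e); (17,0,e)
step 2: rule r3; match: 0->15, 1->10; deleted nodes 15; deleted edges (0,15,e); (10,15,e); (15,10,e); (15,16,e); added nodes (none); added edges (none); result: nodes: 0:b, 1:b, 4:c, 10:b, 11:b, 12:c, 13:c, 16:a, 17:c edges: (0,11,e); (0,12,e); (1,0,e); (1,16,e); (1,17,e); (4,12,e); (10,13,e); (10,16,e); (11,0,e); (13,0,e); (17,0,e)
step 3: rule r4; match: 0->0, 1->16, 2->11; deleted nodes 16; deleted edges (1,16,e); (10,16,e); added nodes (none); added edges (none); result: nodes: 0:b, 1:b, 4:c, 10:b, 11:b, 12:c, 13:c, 17:c edges: (0,11,e); (0,12,e); (1,0,e); (1,17,e); (4,12,e); (10,13,e); (11,0,e); (13,0,e); (17,0,e)
final:
nodes: 0:b, 1:b, 4:c, 10:b, 11:b, 12:c, 13:c, 17:c
edges: (0,11,e); (0,12,e); (1,0,e); (1,17,e); (4,12,e); (10,13,e); (11,0,e); (13,0,e); (17,0,e)


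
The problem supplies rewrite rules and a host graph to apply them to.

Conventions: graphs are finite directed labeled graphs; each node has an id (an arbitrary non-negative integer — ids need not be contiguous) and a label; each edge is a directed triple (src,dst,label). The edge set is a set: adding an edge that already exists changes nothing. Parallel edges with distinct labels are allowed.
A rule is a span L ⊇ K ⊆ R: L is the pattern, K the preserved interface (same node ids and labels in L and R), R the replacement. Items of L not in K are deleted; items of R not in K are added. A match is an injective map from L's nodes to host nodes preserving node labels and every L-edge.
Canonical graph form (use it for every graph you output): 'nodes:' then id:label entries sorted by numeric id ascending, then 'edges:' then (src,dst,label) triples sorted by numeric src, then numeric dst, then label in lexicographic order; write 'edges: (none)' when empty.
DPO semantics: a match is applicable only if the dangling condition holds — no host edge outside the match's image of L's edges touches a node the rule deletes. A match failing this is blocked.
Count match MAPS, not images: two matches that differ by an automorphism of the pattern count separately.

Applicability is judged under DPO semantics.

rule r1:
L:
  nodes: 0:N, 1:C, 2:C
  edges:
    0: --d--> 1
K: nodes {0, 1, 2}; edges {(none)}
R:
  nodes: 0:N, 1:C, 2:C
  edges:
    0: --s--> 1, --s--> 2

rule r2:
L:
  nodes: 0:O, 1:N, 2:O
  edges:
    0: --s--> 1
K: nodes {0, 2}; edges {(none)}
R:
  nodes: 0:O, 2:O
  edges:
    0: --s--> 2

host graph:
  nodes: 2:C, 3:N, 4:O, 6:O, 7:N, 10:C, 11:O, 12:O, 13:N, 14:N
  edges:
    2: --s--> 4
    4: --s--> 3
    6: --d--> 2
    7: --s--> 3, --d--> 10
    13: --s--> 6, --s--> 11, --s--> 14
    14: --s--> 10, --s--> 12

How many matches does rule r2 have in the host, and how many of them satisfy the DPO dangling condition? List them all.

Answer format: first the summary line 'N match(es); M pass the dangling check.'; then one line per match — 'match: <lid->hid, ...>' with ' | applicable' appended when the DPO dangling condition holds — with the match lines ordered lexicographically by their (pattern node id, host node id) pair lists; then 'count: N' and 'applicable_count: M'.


3 match(es); 0 pass the dangling check.
match: 0->4, 1->3, 2->6
match: 0->4, 1->3, 2->11
match: 0->4, 1->3, 2->12
count: 3
applicable_count: 0


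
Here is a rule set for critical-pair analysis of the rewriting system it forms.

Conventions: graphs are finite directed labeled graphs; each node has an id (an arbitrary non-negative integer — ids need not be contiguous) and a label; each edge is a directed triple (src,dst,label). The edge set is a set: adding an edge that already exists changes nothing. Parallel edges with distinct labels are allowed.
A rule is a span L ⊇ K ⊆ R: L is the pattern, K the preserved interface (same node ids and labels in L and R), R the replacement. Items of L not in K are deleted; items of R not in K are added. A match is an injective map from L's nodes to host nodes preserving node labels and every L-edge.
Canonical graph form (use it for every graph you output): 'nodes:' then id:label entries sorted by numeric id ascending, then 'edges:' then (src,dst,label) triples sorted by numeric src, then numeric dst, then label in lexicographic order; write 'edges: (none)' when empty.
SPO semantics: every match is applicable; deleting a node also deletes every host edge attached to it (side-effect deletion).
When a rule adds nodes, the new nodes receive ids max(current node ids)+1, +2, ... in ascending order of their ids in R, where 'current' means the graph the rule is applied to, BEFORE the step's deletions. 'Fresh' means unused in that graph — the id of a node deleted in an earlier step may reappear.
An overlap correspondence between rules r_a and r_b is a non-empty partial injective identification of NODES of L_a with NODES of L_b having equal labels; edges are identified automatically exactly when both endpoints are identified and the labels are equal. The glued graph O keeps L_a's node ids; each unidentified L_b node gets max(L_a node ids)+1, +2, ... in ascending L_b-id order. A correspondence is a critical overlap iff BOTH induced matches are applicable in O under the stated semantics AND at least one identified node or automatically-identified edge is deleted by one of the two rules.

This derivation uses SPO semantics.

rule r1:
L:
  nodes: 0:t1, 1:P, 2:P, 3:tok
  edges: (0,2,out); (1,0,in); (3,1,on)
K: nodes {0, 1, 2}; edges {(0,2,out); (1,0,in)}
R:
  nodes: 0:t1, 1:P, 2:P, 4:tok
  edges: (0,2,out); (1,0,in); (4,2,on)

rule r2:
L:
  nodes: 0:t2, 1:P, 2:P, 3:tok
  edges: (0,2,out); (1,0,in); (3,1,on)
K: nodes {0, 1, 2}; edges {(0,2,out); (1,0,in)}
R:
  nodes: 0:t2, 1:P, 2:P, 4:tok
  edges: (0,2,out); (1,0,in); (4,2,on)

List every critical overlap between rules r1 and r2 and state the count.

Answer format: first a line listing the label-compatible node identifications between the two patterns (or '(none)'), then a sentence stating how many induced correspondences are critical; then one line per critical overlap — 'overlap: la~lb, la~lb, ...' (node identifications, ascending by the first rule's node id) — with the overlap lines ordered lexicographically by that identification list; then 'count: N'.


label-compatible node identifications between L(r1) and L(r2): 1~1, 1~2, 2~1, 2~2, 3~3
7 of the induced correspondences are critical overlaps of r1 and r2.
overlap: 1~1, 2~2, 3~3
overlap: 1~1, 3~3
overlap: 1~2, 2~1, 3~3
overlap: 1~2, 3~3
overlap: 2~1, 3~3
overlap: 2~2, 3~3
overlap: 3~3
count: 7


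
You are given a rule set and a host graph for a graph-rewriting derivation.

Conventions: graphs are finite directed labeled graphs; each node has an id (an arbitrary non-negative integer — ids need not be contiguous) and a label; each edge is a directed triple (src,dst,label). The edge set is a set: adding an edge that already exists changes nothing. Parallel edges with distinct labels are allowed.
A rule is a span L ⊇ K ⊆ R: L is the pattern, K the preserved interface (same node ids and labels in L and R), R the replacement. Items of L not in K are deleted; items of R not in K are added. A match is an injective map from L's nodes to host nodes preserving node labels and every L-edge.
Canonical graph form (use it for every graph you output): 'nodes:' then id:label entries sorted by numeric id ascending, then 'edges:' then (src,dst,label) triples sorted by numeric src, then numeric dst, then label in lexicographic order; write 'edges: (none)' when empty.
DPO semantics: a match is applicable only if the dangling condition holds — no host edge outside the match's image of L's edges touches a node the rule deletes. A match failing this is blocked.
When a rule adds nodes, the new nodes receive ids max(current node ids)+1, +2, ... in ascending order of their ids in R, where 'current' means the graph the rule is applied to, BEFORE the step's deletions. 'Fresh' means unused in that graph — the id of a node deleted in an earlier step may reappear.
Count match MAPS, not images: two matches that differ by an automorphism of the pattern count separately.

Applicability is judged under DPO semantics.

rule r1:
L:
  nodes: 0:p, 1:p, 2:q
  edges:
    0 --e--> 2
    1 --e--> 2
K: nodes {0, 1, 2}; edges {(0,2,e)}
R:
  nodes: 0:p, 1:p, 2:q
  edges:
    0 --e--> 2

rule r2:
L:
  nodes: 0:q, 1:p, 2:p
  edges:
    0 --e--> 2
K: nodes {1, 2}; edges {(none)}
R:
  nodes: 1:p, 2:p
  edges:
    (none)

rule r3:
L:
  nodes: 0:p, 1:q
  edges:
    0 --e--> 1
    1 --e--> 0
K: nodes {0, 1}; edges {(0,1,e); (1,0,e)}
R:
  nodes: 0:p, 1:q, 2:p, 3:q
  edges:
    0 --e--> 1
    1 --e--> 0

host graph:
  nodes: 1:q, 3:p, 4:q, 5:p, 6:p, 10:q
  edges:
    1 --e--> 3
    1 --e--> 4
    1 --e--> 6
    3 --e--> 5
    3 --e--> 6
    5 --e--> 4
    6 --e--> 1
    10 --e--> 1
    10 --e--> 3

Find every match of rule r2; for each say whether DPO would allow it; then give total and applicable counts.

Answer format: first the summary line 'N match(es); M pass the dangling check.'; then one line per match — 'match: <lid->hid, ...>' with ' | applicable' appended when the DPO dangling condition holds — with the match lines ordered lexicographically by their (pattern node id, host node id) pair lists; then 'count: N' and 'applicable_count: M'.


6 match(es); 0 pass the dangling check.
match: 0->1, 1->3, 2->6
match: 0->1, 1->5, 2->3
match: 0->1, 1->5, 2->6
match: 0->1, 1->6, 2->3
match: 0->10, 1->5, 2->3
match: 0->10, 1->6, 2->3
count: 6
applicable_count: 0


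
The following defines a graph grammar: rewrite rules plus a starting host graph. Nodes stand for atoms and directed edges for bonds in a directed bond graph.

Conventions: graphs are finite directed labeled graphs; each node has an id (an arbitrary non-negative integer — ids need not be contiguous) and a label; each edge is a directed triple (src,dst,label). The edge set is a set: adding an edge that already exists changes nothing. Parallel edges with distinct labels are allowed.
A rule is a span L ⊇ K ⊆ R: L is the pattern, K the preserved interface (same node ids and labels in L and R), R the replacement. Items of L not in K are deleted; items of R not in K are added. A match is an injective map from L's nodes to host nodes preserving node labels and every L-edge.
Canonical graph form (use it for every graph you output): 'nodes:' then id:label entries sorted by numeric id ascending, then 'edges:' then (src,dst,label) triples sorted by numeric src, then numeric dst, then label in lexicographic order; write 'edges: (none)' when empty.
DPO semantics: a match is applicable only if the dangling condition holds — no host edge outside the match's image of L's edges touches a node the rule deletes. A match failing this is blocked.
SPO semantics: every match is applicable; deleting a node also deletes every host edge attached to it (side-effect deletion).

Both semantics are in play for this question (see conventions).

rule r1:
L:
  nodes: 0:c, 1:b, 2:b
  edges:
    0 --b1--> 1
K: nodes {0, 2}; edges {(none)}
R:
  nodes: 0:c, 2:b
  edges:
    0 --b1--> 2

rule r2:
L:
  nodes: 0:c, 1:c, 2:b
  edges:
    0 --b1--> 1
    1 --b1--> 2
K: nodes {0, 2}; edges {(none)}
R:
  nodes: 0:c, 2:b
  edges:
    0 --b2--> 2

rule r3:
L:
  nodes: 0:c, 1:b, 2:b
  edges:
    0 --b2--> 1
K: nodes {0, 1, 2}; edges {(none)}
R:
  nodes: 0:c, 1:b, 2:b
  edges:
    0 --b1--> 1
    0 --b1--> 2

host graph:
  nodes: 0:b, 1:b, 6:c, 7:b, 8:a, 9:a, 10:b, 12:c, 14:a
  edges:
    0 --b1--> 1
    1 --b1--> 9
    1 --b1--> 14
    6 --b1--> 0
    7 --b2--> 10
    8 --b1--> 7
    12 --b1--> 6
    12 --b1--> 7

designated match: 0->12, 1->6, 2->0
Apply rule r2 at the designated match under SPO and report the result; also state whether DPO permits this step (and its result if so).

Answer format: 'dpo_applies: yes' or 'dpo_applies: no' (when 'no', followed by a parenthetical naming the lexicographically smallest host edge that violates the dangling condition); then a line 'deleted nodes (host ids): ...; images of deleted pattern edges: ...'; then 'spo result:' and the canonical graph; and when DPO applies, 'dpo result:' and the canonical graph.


dpo_applies: yes
deleted nodes (host ids): 6; images of deleted pattern edges: (6,0,b1); (12,6,b1)
spo result:
nodes: 0:b, 1:b, 7:b, 8:a, 9:a, 10:b, 12:c, 14:a
edges: (0,1,b1); (1,9,b1); (1,14,b1); (7,10,b2); (8,7,b1); (12,0,b2); (12,7,b1)
dpo result:
nodes: 0:b, 1:b, 7:b, 8:a, 9:a, 10:b, 12:c, 14:a
edges: (0,1,b1); (1,9,b1); (1,14,b1); (7,10,b2); (8,7,b1); (12,0,b2); (12,7,b1)


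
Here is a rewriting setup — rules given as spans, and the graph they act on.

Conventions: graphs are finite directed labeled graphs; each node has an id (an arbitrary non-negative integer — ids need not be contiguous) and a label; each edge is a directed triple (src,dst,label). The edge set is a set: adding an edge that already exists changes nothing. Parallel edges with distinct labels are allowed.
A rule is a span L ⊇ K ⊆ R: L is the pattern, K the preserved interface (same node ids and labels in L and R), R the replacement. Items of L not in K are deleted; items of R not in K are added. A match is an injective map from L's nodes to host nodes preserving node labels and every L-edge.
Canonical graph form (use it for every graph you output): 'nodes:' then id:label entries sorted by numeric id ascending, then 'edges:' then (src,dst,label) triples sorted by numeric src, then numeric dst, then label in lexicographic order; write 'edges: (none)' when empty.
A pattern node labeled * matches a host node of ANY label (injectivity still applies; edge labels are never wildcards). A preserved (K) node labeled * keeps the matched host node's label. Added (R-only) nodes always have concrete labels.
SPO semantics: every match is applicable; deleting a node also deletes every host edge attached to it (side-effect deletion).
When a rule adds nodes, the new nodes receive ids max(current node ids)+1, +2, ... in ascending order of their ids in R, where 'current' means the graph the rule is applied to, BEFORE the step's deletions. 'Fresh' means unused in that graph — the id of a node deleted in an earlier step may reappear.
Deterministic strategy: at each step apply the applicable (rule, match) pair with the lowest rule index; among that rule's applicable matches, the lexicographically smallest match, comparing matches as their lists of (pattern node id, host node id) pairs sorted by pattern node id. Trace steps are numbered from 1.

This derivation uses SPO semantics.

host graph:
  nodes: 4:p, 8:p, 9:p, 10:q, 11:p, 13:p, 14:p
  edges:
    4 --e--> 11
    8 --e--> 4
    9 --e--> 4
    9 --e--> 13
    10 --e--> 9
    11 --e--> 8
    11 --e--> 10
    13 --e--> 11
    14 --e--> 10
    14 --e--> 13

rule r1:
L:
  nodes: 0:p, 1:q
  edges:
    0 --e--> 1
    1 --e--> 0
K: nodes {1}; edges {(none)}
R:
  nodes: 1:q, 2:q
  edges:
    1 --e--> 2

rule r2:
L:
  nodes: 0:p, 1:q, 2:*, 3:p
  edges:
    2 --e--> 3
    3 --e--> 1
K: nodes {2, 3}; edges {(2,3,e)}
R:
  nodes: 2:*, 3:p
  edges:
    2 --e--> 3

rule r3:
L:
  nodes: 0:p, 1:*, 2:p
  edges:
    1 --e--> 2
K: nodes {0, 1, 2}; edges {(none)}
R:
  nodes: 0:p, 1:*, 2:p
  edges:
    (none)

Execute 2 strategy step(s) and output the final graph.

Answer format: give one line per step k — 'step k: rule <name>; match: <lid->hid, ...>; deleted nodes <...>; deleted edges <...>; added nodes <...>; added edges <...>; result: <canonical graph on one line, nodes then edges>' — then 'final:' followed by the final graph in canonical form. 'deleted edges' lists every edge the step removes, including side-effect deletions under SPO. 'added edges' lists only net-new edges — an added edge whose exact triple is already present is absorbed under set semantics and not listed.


step 1: rule r2; match: 0->4, 1->10, 2->13, 3->11; deleted nodes 4, 10; deleted edges (4,11,e); (8,4,e); (9,4,e); (10,9,e); (11,10,e); (14,10,e); added nodes (none); added edges (none); result: nodes: 8:p, 9:p, 11:p, 13:p, 14:p edges: (9,13,e); (11,8,e); (13,11,e); (14,13,e)
step 2: rule r3; match: 0->8, 1->9, 2->13; deleted nodes (none); deleted edges (9,13,e); added nodes (none); added edges (none); result: nodes: 8:p, 9:p, 11:p, 13:p, 14:p edges: (11,8,e); (13,11,e); (14,13,e)
final:
nodes: 8:p, 9:p, 11:p, 13:p, 14:p
edges: (11,8,e); (13,11,e); (14,13,e)


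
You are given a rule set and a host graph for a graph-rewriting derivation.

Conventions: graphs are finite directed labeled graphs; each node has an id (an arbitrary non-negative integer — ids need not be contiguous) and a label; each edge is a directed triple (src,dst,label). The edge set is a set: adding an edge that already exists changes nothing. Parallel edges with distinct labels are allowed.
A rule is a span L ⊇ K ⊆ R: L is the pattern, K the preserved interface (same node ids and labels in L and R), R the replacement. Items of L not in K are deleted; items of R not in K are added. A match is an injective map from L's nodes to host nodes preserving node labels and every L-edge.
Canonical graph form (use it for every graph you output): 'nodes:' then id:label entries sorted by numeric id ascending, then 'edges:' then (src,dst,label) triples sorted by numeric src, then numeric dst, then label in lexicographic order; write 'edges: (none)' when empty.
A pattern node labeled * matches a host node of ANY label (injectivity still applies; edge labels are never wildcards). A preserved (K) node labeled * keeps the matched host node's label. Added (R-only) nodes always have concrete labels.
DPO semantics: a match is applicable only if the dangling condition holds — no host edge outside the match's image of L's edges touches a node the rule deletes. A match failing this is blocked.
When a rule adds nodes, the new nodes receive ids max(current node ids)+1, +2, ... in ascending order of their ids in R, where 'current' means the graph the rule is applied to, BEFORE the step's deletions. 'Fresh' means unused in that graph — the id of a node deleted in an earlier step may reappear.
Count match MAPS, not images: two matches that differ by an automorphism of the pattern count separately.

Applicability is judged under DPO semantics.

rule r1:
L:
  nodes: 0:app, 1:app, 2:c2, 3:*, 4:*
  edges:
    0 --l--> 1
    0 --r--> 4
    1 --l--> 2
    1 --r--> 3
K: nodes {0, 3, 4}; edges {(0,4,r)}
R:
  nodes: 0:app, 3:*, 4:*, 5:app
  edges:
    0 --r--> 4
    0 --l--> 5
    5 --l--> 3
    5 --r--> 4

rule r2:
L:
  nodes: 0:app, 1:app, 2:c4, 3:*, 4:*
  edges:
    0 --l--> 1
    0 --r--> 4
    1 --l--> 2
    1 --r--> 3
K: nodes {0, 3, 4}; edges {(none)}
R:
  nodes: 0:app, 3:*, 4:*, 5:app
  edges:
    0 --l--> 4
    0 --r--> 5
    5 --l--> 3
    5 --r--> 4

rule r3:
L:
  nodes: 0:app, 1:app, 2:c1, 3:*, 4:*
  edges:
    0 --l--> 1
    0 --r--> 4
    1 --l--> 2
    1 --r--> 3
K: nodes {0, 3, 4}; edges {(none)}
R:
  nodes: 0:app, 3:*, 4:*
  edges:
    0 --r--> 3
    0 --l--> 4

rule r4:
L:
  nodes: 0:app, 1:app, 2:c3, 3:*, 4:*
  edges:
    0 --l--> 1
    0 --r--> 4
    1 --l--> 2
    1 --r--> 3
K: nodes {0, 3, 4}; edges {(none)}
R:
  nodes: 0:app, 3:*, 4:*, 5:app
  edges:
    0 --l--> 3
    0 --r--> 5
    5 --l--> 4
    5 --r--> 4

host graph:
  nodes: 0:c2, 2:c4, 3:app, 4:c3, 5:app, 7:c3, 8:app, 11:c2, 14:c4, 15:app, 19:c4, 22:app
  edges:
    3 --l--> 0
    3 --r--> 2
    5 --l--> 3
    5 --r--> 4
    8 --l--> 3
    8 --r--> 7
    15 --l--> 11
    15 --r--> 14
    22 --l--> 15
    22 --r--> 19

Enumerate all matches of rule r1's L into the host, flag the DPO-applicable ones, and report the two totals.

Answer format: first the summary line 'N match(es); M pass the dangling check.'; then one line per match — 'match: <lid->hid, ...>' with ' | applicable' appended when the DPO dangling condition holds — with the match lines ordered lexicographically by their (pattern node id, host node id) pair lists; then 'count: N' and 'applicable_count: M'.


3 match(es); 1 pass the dangling check.
match: 0->5, 1->3, 2->0, 3->2, 4->4
match: 0->8, 1->3, 2->0, 3->2, 4->7
match: 0->22, 1->15, 2->11, 3->14, 4->19 | applicable
count: 3
applicable_count: 1


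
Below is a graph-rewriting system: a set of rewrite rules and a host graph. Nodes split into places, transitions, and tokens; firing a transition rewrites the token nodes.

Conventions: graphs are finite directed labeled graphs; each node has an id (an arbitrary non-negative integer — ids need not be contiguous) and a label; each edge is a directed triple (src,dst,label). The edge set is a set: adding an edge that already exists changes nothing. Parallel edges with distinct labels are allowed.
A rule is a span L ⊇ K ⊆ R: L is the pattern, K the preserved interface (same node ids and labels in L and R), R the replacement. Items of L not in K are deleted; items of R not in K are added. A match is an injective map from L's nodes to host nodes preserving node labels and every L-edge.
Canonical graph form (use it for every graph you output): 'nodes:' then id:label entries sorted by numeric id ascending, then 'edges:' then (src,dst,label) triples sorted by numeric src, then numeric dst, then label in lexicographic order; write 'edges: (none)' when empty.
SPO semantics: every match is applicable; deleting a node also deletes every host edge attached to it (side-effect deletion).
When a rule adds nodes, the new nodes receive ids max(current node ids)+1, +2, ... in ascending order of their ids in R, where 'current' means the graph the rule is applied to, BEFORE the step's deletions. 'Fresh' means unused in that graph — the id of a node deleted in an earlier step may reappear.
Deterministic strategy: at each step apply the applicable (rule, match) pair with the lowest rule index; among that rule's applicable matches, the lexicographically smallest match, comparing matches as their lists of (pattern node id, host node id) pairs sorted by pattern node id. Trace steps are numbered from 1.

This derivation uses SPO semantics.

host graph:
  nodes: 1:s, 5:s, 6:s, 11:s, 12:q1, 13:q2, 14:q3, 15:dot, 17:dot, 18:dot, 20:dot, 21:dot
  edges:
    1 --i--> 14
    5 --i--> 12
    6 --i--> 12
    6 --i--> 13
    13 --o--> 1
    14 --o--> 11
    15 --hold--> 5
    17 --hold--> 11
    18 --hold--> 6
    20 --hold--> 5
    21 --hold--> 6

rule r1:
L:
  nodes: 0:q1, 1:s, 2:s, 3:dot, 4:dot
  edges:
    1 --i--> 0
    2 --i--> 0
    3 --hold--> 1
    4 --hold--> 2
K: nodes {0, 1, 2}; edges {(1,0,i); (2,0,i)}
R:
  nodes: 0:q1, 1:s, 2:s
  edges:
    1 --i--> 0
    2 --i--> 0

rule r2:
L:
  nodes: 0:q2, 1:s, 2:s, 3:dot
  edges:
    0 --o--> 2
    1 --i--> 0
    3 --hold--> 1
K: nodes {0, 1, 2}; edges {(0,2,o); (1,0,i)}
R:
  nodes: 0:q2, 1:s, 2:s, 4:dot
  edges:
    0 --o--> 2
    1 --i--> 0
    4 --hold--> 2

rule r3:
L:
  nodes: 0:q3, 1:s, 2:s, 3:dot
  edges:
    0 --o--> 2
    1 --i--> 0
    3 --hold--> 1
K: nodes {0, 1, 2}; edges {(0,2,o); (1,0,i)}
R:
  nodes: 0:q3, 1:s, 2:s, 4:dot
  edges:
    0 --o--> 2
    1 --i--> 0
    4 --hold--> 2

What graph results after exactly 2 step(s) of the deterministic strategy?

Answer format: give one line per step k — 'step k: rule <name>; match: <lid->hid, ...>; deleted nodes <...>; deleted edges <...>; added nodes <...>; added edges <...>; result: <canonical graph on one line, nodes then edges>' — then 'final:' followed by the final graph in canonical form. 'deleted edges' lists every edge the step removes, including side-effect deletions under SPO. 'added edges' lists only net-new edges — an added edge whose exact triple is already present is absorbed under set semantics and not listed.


step 1: rule r1; match: 0->12, 1->5, 2->6, 3->15, 4->18; deleted nodes 15, 18; deleted edges (15,5,hold); (18,6,hold); added nodes (none); added edges (none); result: nodes: 1:s, 5:s, 6:s, 11:s, 12:q1, 13:q2, 14:q3, 17:dot, 20:dot, 21:dot edges: (1,14,i); (5,12,i); (6,12,i); (6,13,i); (13,1,o); (14,11,o); (17,11,hold); (20,5,hold); (21,6,hold)
step 2: rule r1; match: 0->12, 1->5, 2->6, 3->20, 4->21; deleted nodes 20, 21; deleted edges (20,5,hold); (21,6,hold); added nodes (none); added edges (none); result: nodes: 1:s, 5:s, 6:s, 11:s, 12:q1, 13:q2, 14:q3, 17:dot edges: (1,14,i); (5,12,i); (6,12,i); (6,13,i); (13,1,o); (14,11,o); (17,11,hold)
final:
nodes: 1:s, 5:s, 6:s, 11:s, 12:q1, 13:q2, 14:q3, 17:dot
edges: (1,14,i); (5,12,i); (6,12,i); (6,13,i); (13,1,o); (14,11,o); (17,11,hold)


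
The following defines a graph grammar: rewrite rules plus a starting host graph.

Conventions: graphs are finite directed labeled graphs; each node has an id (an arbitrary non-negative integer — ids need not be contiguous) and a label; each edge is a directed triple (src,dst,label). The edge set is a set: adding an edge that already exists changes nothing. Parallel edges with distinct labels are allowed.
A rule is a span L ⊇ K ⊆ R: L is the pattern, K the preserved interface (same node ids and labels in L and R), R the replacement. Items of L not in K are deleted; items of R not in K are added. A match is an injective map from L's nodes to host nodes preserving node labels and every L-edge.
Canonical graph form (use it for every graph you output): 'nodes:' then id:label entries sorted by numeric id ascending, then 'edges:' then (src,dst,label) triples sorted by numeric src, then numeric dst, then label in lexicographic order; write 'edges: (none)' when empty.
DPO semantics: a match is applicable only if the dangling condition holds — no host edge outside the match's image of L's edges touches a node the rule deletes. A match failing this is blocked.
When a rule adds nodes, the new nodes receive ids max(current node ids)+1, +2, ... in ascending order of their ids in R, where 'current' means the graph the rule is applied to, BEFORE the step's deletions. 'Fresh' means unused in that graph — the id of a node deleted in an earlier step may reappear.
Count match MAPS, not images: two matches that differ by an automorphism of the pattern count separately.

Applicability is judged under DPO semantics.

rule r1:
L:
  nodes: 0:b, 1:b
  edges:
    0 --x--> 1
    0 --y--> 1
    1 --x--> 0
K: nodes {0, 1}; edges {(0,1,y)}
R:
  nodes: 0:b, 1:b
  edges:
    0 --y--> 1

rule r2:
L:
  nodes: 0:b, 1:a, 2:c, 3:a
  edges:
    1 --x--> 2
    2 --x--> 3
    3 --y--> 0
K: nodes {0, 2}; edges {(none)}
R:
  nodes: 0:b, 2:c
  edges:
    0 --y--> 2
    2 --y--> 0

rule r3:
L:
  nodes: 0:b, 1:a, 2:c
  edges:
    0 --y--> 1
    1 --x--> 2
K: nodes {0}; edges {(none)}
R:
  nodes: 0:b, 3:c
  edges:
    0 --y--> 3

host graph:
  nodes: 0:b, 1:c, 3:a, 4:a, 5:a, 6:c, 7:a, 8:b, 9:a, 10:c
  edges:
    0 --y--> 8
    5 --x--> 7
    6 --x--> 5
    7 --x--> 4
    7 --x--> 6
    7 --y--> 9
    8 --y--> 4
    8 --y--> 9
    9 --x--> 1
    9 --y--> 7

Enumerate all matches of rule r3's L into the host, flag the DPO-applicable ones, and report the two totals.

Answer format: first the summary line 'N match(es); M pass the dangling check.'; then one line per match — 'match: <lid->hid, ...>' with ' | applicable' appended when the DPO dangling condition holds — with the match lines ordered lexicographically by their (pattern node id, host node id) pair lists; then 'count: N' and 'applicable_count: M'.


1 match(es); 0 pass the dangling check.
match: 0->8, 1->9, 2->1
count: 1
applicable_count: 0


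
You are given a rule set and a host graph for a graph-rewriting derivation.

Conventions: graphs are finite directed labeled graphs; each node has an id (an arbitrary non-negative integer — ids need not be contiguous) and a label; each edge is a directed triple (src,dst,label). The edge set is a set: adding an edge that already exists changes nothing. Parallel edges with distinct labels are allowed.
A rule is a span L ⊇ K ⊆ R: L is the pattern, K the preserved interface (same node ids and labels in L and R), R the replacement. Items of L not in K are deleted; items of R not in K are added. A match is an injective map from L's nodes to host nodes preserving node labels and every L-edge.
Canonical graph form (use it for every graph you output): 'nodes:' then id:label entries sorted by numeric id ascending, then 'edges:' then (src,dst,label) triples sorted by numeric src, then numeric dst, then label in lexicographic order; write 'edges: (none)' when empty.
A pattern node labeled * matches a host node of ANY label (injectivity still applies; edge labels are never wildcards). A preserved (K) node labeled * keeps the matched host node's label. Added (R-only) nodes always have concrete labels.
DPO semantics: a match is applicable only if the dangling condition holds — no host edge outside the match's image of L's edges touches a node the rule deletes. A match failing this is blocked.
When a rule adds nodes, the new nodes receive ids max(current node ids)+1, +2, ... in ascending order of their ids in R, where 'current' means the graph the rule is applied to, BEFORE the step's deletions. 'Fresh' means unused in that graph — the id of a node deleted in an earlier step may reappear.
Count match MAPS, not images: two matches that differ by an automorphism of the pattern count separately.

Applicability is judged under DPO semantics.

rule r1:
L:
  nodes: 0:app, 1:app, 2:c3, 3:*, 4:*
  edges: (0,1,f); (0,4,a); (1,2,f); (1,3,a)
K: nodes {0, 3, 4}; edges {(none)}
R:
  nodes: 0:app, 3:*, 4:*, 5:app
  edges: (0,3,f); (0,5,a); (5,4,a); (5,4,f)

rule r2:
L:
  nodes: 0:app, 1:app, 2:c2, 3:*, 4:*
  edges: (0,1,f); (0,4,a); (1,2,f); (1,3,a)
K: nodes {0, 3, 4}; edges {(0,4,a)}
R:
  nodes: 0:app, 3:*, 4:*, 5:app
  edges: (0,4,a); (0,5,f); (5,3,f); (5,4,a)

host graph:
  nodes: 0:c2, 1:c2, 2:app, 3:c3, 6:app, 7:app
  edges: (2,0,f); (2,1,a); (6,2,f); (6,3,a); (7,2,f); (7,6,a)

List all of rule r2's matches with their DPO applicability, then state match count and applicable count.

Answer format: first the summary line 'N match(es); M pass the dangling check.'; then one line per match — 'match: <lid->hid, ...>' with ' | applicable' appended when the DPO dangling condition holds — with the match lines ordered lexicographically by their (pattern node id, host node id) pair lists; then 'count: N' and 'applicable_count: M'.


2 match(es); 0 pass the dangling check.
match: 0->6, 1->2, 2->0, 3->1, 4->3
match: 0->7, 1->2, 2->0, 3->1, 4->6
count: 2
applicable_count: 0


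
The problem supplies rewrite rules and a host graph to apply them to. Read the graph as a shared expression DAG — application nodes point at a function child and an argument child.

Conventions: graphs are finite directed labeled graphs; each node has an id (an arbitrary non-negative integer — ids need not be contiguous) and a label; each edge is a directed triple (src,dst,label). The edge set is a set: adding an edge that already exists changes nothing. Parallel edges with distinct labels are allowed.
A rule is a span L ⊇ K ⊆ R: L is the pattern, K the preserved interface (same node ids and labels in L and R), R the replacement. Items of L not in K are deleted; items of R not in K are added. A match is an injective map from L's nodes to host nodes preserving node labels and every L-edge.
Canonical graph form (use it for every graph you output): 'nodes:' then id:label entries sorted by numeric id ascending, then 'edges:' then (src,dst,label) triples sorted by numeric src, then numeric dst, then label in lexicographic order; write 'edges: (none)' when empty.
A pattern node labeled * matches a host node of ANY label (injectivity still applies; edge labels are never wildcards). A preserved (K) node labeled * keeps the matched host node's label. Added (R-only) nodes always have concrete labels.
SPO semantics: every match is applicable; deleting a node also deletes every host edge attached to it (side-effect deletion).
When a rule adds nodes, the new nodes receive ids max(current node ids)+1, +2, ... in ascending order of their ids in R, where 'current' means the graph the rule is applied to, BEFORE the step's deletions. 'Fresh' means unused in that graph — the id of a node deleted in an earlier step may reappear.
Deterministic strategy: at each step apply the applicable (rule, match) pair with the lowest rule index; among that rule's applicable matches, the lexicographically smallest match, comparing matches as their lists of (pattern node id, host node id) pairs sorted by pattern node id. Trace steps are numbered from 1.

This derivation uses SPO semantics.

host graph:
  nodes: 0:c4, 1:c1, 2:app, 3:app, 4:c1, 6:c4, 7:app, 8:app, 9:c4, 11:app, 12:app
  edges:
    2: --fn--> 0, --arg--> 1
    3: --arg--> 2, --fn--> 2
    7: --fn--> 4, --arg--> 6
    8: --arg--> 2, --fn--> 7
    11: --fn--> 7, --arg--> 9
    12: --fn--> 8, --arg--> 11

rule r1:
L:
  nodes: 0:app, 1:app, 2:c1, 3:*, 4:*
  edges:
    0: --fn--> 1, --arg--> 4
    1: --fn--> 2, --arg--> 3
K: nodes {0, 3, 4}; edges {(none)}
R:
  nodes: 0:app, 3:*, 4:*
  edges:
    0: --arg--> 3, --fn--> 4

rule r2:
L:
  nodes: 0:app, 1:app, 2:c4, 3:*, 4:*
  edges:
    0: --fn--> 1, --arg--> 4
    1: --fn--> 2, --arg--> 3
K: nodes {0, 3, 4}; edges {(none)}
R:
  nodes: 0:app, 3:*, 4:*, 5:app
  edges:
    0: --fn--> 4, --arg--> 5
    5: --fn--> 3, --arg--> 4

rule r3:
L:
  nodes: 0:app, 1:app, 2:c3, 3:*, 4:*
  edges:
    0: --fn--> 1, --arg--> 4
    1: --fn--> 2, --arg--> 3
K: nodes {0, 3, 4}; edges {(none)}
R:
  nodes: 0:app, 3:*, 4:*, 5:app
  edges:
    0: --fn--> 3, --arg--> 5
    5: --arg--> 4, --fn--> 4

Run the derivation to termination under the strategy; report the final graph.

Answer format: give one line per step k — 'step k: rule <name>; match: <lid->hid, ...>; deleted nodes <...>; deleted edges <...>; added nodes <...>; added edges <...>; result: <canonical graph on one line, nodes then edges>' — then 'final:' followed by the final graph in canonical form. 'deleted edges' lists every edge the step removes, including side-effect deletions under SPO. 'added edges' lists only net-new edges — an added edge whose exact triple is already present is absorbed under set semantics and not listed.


step 1: rule r1; match: 0->8, 1->7, 2->4, 3->6, 4->2; deleted nodes 4, 7; deleted edges (7,4,fn); (7,6,arg); (8,2,arg); (8,7,fn); (11,7,fn); added nodes (none); added edges (8,2,fn); (8,6,arg); result: nodes: 0:c4, 1:c1, 2:app, 3:app, 6:c4, 8:app, 9:c4, 11:app, 12:app edges: (2,0,fn); (2,1,arg); (3,2,arg); (3,2,fn); (8,2,fn); (8,6,arg); (11,9,arg); (12,8,fn); (12,11,arg)
step 2: rule r2; match: 0->8, 1->2, 2->0, 3->1, 4->6; deleted nodes 0, 2; deleted edges (2,0,fn); (2,1,arg); (3,2,arg); (3,2,fn); (8,2,fn); (8,6,arg); added nodes 13; added edges (8,6,fn); (8,13,arg); (13,1,fn); (13,6,arg); result: nodes: 1:c1, 3:app, 6:c4, 8:app, 9:c4, 11:app, 12:app, 13:app edges: (8,6,fn); (8,13,arg); (11,9,arg); (12,8,fn); (12,11,arg); (13,1,fn); (13,6,arg)
step 3: rule r2; match: 0->12, 1->8, 2->6, 3->13, 4->11; deleted nodes 6, 8; deleted edges (8,6,fn); (8,13,arg); (12,8,fn); (12,11,arg); (13,6,arg); added nodes 14; added edges (12,11,fn); (12,14,arg); (14,11,arg); (14,13,fn); result: nodes: 1:c1, 3:app, 9:c4, 11:app, 12:app, 13:app, 14:app edges: (11,9,arg); (12,11,fn); (12,14,arg); (13,1,fn); (14,11,arg); (14,13,fn)
final:
nodes: 1:c1, 3:app, 9:c4, 11:app, 12:app, 13:app, 14:app
edges: (11,9,arg); (12,11,fn); (12,14,arg); (13,1,fn); (14,11,arg); (14,13,fn)
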